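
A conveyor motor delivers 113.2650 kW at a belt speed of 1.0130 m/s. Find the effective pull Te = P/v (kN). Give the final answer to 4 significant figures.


Te = P / v = 113.2650 / 1.0130
Te = 111.8 kN


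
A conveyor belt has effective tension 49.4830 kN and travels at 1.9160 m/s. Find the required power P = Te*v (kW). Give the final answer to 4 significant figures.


P = Te * v = 49.4830 * 1.9160
P = 94.81 kW


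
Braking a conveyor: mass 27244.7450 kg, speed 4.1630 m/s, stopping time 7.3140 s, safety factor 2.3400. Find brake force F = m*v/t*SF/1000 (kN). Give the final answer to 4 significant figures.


F = 27244.7450 * 4.1630 / 7.3140 * 2.3400 / 1000
F = 36.29 kN


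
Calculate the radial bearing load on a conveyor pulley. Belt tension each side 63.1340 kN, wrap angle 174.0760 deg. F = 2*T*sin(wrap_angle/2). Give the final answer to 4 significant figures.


F = 2 * 63.1340 * sin(174.0760/2 deg)
F = 126.1 kN


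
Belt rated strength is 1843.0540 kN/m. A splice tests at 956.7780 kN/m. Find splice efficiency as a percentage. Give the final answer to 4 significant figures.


Eff = 956.7780 / 1843.0540 * 100
Eff = 51.91 %


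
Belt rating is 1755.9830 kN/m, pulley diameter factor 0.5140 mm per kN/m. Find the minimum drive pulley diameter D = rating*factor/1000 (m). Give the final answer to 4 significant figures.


D = 1755.9830 * 0.5140 / 1000
D = 0.9026 m


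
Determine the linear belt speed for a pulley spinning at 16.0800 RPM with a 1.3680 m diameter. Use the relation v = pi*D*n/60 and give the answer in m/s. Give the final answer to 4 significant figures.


v = pi * 1.3680 * 16.0800 / 60
v = 1.152 m/s


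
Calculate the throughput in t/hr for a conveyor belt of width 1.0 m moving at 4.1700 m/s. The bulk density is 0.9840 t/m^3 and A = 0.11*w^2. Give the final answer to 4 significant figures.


A = 0.11 * 1.0^2 = 0.11 m^2
C = 0.11 * 4.1700 * 0.9840 * 3600
C = 1625 t/hr


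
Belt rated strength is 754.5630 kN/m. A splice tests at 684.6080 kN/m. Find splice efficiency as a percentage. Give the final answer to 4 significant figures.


Eff = 684.6080 / 754.5630 * 100
Eff = 90.73 %


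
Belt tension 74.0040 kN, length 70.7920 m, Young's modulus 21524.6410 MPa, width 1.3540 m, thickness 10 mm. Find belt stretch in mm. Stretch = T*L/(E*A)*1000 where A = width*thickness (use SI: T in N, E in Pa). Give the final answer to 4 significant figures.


A = 1.3540 * 0.01 = 0.01354 m^2
Stretch = 74.0040*1000 * 70.7920 / (21524.6410e6 * 0.01354) * 1000
Stretch = 17.98 mm


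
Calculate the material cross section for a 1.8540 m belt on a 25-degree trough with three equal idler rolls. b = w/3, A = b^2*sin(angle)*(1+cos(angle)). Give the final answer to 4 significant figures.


b = 1.8540/3 = 0.618 m
A = 0.618^2 * sin(25 deg) * (1 + cos(25 deg))
A = 0.3077 m^2


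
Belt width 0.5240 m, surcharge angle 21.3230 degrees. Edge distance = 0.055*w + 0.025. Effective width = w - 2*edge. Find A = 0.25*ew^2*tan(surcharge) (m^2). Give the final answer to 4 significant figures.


edge = 0.055*0.5240 + 0.025 = 0.05382 m
ew = 0.5240 - 2*0.05382 = 0.41636 m
A = 0.25 * 0.41636^2 * tan(21.3230 deg)
A = 0.01692 m^2


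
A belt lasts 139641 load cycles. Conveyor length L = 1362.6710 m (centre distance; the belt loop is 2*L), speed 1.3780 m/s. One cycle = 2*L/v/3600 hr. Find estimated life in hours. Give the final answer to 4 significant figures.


cycle_time = 2 * 1362.6710 / 1.3780 / 3600 = 0.549376 hr
life = 139641 * 0.549376 = 76720 hours


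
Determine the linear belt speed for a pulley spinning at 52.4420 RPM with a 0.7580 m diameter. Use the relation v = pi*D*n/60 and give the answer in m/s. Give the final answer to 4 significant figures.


v = pi * 0.7580 * 52.4420 / 60
v = 2.081 m/s


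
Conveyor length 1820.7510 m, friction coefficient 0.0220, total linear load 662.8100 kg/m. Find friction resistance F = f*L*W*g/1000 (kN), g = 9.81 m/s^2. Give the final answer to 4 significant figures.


F = 0.0220 * 1820.7510 * 662.8100 * 9.81 / 1000
F = 260.5 kN


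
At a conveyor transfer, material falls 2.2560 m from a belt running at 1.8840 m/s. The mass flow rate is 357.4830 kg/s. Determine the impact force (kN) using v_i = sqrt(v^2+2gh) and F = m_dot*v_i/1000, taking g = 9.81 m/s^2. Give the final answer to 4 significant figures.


v_i = sqrt(1.8840^2 + 2*9.81*2.2560) = 6.91463 m/s
F = 357.4830 * 6.91463 / 1000
F = 2.472 kN


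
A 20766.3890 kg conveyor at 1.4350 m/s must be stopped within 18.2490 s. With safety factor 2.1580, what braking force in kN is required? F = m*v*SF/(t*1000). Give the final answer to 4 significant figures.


F = 20766.3890 * 1.4350 / 18.2490 * 2.1580 / 1000
F = 3.524 kN


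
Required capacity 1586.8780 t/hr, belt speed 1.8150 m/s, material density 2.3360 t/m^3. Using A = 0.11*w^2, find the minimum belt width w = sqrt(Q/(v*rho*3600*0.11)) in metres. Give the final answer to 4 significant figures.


A_req = 1586.8780 / (1.8150 * 2.3360 * 3600) = 0.103966 m^2
w = sqrt(0.103966 / 0.11)
w = 0.9722 m


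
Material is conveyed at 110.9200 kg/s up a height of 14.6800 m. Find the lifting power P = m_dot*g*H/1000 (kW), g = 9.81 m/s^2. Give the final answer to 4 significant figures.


P = 110.9200 * 9.81 * 14.6800 / 1000
P = 15.97 kW


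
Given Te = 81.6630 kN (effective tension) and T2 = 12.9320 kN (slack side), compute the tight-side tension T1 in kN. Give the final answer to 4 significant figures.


T1 = Te + T2 = 81.6630 + 12.9320
T1 = 94.59 kN


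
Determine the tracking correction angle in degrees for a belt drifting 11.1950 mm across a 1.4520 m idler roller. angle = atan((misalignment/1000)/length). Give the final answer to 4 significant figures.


misalign_m = 11.1950 / 1000 = 0.011195 m
angle = atan(0.011195 / 1.4520)
angle = 0.4417 deg


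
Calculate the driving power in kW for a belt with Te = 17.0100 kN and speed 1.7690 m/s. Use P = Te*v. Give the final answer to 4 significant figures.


P = Te * v = 17.0100 * 1.7690
P = 30.09 kW


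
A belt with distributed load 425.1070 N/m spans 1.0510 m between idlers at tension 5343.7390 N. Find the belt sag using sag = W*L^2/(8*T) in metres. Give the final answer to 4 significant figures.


sag = 425.1070 * 1.0510^2 / (8 * 5343.7390)
sag = 0.01098 m


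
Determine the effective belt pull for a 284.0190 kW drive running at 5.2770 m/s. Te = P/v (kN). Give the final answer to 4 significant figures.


Te = P / v = 284.0190 / 5.2770
Te = 53.82 kN


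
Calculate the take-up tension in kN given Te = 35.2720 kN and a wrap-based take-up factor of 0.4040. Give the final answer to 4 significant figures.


T_tu = 35.2720 * 0.4040
T_tu = 14.25 kN


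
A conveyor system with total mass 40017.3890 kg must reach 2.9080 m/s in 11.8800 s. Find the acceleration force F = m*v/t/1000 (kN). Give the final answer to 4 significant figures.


F = 40017.3890 * 2.9080 / 11.8800 / 1000
F = 9.796 kN


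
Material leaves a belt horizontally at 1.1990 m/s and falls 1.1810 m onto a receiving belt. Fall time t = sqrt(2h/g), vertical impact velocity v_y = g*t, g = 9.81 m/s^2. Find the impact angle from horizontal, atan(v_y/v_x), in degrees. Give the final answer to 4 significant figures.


t = sqrt(2*1.1810/9.81) = 0.490688 s
v_y = 9.81 * 0.490688 = 4.81365 m/s
angle = atan(4.81365 / 1.1990) = 76.01 deg


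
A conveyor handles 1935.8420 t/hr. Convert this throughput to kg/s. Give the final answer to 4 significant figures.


m_dot = 1935.8420 * 1000 / 3600
m_dot = 537.7 kg/s


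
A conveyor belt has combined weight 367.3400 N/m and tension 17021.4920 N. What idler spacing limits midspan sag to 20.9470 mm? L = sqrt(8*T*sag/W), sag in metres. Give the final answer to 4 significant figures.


sag = 20.9470/1000 = 0.020947 m
L = sqrt(8 * 17021.4920 * 0.020947 / 367.3400)
L = 2.787 m


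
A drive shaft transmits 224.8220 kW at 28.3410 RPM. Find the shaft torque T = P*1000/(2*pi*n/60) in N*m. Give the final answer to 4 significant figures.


omega = 2*pi*28.3410/60 = 2.96786 rad/s
T = 224.8220*1000 / 2.96786
T = 75750 N*m


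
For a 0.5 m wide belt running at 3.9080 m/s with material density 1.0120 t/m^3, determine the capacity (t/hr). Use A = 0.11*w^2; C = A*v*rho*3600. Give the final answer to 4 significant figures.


A = 0.11 * 0.5^2 = 0.0275 m^2
C = 0.0275 * 3.9080 * 1.0120 * 3600
C = 391.5 t/hr


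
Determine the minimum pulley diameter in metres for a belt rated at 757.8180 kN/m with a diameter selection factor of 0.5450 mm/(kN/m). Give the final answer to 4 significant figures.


D = 757.8180 * 0.5450 / 1000
D = 0.4130 m


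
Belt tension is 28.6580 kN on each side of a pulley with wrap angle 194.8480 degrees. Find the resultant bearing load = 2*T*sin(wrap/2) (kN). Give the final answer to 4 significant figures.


F = 2 * 28.6580 * sin(194.8480/2 deg)
F = 56.84 kN


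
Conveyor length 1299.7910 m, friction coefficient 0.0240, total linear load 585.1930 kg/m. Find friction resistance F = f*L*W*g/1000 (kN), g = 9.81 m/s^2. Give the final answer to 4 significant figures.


F = 0.0240 * 1299.7910 * 585.1930 * 9.81 / 1000
F = 179.1 kN


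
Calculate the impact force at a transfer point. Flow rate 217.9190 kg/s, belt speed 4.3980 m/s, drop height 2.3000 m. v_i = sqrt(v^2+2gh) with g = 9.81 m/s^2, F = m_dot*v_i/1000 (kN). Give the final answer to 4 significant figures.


v_i = sqrt(4.3980^2 + 2*9.81*2.3000) = 8.02922 m/s
F = 217.9190 * 8.02922 / 1000
F = 1.750 kN


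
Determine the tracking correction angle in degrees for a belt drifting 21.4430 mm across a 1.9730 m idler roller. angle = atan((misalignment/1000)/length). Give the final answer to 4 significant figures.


misalign_m = 21.4430 / 1000 = 0.021443 m
angle = atan(0.021443 / 1.9730)
angle = 0.6227 deg


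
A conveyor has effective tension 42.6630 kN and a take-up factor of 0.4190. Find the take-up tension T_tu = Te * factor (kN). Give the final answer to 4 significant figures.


T_tu = 42.6630 * 0.4190
T_tu = 17.88 kN


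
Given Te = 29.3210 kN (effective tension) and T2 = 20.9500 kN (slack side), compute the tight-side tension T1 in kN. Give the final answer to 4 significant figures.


T1 = Te + T2 = 29.3210 + 20.9500
T1 = 50.27 kN


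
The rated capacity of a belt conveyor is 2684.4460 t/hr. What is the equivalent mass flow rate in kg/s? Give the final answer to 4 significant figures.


m_dot = 2684.4460 * 1000 / 3600
m_dot = 745.7 kg/s


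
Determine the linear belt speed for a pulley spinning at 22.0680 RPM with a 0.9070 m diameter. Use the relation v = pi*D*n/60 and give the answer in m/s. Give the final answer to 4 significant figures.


v = pi * 0.9070 * 22.0680 / 60
v = 1.048 m/s


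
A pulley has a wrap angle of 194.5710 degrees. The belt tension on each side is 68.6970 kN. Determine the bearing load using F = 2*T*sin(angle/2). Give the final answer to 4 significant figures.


F = 2 * 68.6970 * sin(194.5710/2 deg)
F = 136.3 kN


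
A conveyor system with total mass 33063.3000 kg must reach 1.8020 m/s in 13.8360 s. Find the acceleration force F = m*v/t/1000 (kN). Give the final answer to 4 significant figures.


F = 33063.3000 * 1.8020 / 13.8360 / 1000
F = 4.306 kN


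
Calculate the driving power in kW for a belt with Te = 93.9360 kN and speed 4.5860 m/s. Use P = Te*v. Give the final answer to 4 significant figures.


P = Te * v = 93.9360 * 4.5860
P = 430.8 kW


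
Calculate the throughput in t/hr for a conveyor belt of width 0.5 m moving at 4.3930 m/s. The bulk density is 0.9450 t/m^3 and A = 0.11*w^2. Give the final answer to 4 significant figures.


A = 0.11 * 0.5^2 = 0.0275 m^2
C = 0.0275 * 4.3930 * 0.9450 * 3600
C = 411.0 t/hr


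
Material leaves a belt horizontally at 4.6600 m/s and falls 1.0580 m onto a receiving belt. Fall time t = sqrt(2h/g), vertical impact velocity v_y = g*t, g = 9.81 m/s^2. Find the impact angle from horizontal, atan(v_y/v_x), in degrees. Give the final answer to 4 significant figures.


t = sqrt(2*1.0580/9.81) = 0.464433 s
v_y = 9.81 * 0.464433 = 4.55609 m/s
angle = atan(4.55609 / 4.6600) = 44.35 deg


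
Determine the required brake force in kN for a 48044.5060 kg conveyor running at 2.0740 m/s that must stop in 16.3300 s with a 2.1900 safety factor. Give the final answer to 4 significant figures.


F = 48044.5060 * 2.0740 / 16.3300 * 2.1900 / 1000
F = 13.36 kN


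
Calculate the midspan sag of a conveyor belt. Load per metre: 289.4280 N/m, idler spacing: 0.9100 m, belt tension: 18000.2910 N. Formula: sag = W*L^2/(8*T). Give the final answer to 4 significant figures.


sag = 289.4280 * 0.9100^2 / (8 * 18000.2910)
sag = 0.001664 m


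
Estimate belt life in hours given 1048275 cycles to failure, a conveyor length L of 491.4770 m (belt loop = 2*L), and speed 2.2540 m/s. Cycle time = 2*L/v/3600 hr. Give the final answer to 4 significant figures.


cycle_time = 2 * 491.4770 / 2.2540 / 3600 = 0.121137 hr
life = 1048275 * 0.121137 = 127000 hours


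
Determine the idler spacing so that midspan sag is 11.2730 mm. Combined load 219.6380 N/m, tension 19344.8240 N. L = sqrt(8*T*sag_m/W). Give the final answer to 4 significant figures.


sag = 11.2730/1000 = 0.011273 m
L = sqrt(8 * 19344.8240 * 0.011273 / 219.6380)
L = 2.818 m


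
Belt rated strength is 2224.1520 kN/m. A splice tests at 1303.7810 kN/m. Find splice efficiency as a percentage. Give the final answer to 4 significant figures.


Eff = 1303.7810 / 2224.1520 * 100
Eff = 58.62 %


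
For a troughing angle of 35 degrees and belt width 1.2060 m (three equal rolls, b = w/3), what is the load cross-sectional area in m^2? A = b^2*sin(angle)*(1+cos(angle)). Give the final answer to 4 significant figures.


b = 1.2060/3 = 0.402 m
A = 0.402^2 * sin(35 deg) * (1 + cos(35 deg))
A = 0.1686 m^2


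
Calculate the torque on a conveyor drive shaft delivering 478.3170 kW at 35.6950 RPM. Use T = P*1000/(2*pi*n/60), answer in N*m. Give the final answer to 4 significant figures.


omega = 2*pi*35.6950/60 = 3.73797 rad/s
T = 478.3170*1000 / 3.73797
T = 128000 N*m


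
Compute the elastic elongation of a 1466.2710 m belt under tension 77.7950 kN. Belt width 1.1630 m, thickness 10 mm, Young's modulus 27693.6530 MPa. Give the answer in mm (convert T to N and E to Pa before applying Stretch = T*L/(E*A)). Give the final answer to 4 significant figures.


A = 1.1630 * 0.01 = 0.01163 m^2
Stretch = 77.7950*1000 * 1466.2710 / (27693.6530e6 * 0.01163) * 1000
Stretch = 354.2 mm


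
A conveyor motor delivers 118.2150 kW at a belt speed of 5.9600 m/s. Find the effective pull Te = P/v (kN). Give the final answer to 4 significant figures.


Te = P / v = 118.2150 / 5.9600
Te = 19.83 kN


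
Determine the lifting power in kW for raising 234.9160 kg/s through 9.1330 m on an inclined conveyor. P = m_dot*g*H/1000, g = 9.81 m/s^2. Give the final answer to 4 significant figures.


P = 234.9160 * 9.81 * 9.1330 / 1000
P = 21.05 kW


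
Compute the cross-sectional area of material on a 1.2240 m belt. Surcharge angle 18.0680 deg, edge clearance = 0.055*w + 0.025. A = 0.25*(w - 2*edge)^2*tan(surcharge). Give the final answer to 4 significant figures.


edge = 0.055*1.2240 + 0.025 = 0.09232 m
ew = 1.2240 - 2*0.09232 = 1.03936 m
A = 0.25 * 1.03936^2 * tan(18.0680 deg)
A = 0.08810 m^2


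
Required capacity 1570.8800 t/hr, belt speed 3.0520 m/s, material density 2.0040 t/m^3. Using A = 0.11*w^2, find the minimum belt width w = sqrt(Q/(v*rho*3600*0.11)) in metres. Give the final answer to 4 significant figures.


A_req = 1570.8800 / (3.0520 * 2.0040 * 3600) = 0.0713441 m^2
w = sqrt(0.0713441 / 0.11)
w = 0.8053 m


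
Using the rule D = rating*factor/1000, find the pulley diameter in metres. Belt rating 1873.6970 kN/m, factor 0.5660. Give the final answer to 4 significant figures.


D = 1873.6970 * 0.5660 / 1000
D = 1.061 m


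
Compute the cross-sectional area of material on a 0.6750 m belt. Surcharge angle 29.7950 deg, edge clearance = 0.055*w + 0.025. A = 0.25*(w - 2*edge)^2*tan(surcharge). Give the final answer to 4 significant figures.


edge = 0.055*0.6750 + 0.025 = 0.062125 m
ew = 0.6750 - 2*0.062125 = 0.55075 m
A = 0.25 * 0.55075^2 * tan(29.7950 deg)
A = 0.04342 m^2


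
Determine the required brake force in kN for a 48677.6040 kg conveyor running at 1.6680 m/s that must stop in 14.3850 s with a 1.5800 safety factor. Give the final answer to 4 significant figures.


F = 48677.6040 * 1.6680 / 14.3850 * 1.5800 / 1000
F = 8.918 kN


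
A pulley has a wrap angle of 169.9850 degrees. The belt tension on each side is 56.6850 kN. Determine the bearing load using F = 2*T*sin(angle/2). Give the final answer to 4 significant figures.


F = 2 * 56.6850 * sin(169.9850/2 deg)
F = 112.9 kN


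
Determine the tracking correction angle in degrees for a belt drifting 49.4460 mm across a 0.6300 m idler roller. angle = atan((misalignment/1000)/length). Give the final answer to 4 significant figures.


misalign_m = 49.4460 / 1000 = 0.049446 m
angle = atan(0.049446 / 0.6300)
angle = 4.488 deg


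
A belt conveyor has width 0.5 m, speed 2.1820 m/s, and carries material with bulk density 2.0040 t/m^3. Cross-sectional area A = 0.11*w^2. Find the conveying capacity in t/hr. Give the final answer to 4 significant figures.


A = 0.11 * 0.5^2 = 0.0275 m^2
C = 0.0275 * 2.1820 * 2.0040 * 3600
C = 432.9 t/hr


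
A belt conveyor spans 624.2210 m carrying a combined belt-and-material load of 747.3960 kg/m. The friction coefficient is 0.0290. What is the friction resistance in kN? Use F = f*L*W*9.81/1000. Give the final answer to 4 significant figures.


F = 0.0290 * 624.2210 * 747.3960 * 9.81 / 1000
F = 132.7 kN


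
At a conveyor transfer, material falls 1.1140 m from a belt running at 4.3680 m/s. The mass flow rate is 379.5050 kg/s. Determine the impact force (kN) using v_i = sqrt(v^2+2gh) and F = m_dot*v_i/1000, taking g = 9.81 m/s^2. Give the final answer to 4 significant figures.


v_i = sqrt(4.3680^2 + 2*9.81*1.1140) = 6.39813 m/s
F = 379.5050 * 6.39813 / 1000
F = 2.428 kN


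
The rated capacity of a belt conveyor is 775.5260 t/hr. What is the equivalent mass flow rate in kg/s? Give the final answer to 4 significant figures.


m_dot = 775.5260 * 1000 / 3600
m_dot = 215.4 kg/s


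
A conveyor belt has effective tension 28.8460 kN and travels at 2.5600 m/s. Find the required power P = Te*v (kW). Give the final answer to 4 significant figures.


P = Te * v = 28.8460 * 2.5600
P = 73.85 kW


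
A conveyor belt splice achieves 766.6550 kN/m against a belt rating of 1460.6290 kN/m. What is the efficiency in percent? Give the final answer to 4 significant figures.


Eff = 766.6550 / 1460.6290 * 100
Eff = 52.49 %


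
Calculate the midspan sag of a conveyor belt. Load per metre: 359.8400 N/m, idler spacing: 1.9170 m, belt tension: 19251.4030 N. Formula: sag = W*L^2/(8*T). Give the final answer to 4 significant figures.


sag = 359.8400 * 1.9170^2 / (8 * 19251.4030)
sag = 0.008586 m


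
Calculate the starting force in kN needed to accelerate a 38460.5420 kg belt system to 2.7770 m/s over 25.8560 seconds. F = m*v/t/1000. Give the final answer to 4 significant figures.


F = 38460.5420 * 2.7770 / 25.8560 / 1000
F = 4.131 kN


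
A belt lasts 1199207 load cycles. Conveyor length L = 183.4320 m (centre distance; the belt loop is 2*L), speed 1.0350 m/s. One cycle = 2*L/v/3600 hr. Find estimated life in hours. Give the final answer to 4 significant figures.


cycle_time = 2 * 183.4320 / 1.0350 / 3600 = 0.0984605 hr
life = 1199207 * 0.0984605 = 118100 hours


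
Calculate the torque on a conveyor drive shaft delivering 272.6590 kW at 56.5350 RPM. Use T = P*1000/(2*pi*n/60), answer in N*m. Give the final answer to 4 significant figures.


omega = 2*pi*56.5350/60 = 5.92033 rad/s
T = 272.6590*1000 / 5.92033
T = 46050 N*m


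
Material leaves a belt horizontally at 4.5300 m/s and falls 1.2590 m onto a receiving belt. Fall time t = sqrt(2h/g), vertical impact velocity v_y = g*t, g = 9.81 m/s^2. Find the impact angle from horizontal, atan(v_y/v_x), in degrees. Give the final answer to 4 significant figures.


t = sqrt(2*1.2590/9.81) = 0.506633 s
v_y = 9.81 * 0.506633 = 4.97007 m/s
angle = atan(4.97007 / 4.5300) = 47.65 deg


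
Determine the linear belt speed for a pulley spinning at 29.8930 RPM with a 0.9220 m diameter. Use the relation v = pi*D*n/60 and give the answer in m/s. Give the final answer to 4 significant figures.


v = pi * 0.9220 * 29.8930 / 60
v = 1.443 m/s


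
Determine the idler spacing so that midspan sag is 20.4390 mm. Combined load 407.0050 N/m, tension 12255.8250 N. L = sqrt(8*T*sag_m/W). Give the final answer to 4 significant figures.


sag = 20.4390/1000 = 0.020439 m
L = sqrt(8 * 12255.8250 * 0.020439 / 407.0050)
L = 2.219 m


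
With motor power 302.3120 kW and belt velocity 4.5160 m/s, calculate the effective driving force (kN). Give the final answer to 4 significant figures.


Te = P / v = 302.3120 / 4.5160
Te = 66.94 kN


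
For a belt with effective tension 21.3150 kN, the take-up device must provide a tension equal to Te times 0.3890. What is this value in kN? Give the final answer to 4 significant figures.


T_tu = 21.3150 * 0.3890
T_tu = 8.292 kN


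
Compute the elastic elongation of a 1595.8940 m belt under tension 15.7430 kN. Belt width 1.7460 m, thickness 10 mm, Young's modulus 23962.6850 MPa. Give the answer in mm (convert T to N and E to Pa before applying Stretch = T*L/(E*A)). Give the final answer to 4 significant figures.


A = 1.7460 * 0.01 = 0.01746 m^2
Stretch = 15.7430*1000 * 1595.8940 / (23962.6850e6 * 0.01746) * 1000
Stretch = 60.05 mm


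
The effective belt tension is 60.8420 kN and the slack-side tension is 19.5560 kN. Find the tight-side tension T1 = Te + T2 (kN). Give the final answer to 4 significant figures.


T1 = Te + T2 = 60.8420 + 19.5560
T1 = 80.40 kN


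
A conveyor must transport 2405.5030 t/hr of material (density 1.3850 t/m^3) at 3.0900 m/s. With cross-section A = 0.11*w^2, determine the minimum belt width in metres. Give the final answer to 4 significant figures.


A_req = 2405.5030 / (3.0900 * 1.3850 * 3600) = 0.156133 m^2
w = sqrt(0.156133 / 0.11)
w = 1.191 m


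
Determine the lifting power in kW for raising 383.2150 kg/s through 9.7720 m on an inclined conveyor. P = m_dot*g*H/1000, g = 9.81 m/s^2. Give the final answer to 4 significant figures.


P = 383.2150 * 9.81 * 9.7720 / 1000
P = 36.74 kW


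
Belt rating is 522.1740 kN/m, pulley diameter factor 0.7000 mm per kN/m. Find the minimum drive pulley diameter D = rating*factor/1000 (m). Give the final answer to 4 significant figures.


D = 522.1740 * 0.7000 / 1000
D = 0.3655 m


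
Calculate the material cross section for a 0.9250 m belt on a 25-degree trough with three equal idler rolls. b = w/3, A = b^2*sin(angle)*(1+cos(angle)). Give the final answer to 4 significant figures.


b = 0.9250/3 = 0.308333 m
A = 0.308333^2 * sin(25 deg) * (1 + cos(25 deg))
A = 0.07659 m^2


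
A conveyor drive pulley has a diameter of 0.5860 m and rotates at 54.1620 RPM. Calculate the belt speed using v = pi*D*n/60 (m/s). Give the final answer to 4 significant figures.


v = pi * 0.5860 * 54.1620 / 60
v = 1.662 m/s


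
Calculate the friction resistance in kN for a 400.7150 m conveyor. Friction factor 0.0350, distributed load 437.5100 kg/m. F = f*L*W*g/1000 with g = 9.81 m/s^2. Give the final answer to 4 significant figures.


F = 0.0350 * 400.7150 * 437.5100 * 9.81 / 1000
F = 60.20 kN


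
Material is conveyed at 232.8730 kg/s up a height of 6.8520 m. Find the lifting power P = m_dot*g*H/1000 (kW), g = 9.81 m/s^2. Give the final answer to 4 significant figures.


P = 232.8730 * 9.81 * 6.8520 / 1000
P = 15.65 kW


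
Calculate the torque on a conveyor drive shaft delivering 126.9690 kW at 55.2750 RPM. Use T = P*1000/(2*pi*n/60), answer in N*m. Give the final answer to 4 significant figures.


omega = 2*pi*55.2750/60 = 5.78838 rad/s
T = 126.9690*1000 / 5.78838
T = 21940 N*m


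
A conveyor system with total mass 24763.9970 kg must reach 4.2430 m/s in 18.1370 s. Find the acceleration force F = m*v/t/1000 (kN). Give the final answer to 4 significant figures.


F = 24763.9970 * 4.2430 / 18.1370 / 1000
F = 5.793 kN


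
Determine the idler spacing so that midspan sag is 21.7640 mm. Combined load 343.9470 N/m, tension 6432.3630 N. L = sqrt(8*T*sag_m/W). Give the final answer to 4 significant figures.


sag = 21.7640/1000 = 0.021764 m
L = sqrt(8 * 6432.3630 * 0.021764 / 343.9470)
L = 1.804 m


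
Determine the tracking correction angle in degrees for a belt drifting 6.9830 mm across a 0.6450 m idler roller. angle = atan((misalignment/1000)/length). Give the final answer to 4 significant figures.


misalign_m = 6.9830 / 1000 = 0.006983 m
angle = atan(0.006983 / 0.6450)
angle = 0.6203 deg


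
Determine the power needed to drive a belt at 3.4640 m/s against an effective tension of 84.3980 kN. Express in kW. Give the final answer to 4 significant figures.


P = Te * v = 84.3980 * 3.4640
P = 292.4 kW


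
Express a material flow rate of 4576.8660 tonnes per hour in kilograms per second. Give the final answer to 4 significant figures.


m_dot = 4576.8660 * 1000 / 3600
m_dot = 1271 kg/s


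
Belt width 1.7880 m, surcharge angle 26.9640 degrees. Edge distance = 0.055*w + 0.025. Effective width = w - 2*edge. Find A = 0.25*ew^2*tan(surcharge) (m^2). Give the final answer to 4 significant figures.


edge = 0.055*1.7880 + 0.025 = 0.12334 m
ew = 1.7880 - 2*0.12334 = 1.54132 m
A = 0.25 * 1.54132^2 * tan(26.9640 deg)
A = 0.3021 m^2


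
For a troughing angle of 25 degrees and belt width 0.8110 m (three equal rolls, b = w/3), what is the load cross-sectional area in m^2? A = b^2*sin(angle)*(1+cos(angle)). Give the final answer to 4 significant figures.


b = 0.8110/3 = 0.270333 m
A = 0.270333^2 * sin(25 deg) * (1 + cos(25 deg))
A = 0.05888 m^2


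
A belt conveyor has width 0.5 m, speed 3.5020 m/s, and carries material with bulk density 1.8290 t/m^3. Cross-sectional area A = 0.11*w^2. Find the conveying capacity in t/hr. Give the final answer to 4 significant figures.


A = 0.11 * 0.5^2 = 0.0275 m^2
C = 0.0275 * 3.5020 * 1.8290 * 3600
C = 634.1 t/hr


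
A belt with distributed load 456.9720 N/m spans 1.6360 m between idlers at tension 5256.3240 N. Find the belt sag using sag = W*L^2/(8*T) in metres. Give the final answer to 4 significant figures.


sag = 456.9720 * 1.6360^2 / (8 * 5256.3240)
sag = 0.02909 m


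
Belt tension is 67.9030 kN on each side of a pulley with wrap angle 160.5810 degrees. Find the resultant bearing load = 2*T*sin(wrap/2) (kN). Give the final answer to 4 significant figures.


F = 2 * 67.9030 * sin(160.5810/2 deg)
F = 133.9 kN


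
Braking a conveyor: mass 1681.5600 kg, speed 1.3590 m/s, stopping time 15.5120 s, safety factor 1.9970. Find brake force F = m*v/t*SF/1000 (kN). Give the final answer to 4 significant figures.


F = 1681.5600 * 1.3590 / 15.5120 * 1.9970 / 1000
F = 0.2942 kN


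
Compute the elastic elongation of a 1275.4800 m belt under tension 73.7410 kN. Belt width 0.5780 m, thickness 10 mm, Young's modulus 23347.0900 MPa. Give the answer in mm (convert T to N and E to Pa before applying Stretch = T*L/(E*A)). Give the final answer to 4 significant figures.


A = 0.5780 * 0.01 = 0.00578 m^2
Stretch = 73.7410*1000 * 1275.4800 / (23347.0900e6 * 0.00578) * 1000
Stretch = 697.0 mm


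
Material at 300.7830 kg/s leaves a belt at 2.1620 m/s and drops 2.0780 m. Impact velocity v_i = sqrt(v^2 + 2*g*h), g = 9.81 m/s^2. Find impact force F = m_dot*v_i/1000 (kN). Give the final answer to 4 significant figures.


v_i = sqrt(2.1620^2 + 2*9.81*2.0780) = 6.74126 m/s
F = 300.7830 * 6.74126 / 1000
F = 2.028 kN


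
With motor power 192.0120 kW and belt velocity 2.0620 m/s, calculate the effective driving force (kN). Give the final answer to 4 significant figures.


Te = P / v = 192.0120 / 2.0620
Te = 93.12 kN


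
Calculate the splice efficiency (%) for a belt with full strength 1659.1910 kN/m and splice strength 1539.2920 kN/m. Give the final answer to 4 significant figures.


Eff = 1539.2920 / 1659.1910 * 100
Eff = 92.77 %


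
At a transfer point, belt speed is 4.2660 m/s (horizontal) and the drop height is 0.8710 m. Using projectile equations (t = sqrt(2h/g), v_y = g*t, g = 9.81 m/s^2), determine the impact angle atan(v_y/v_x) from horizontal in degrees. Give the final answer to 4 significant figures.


t = sqrt(2*0.8710/9.81) = 0.421395 s
v_y = 9.81 * 0.421395 = 4.13388 m/s
angle = atan(4.13388 / 4.2660) = 44.10 deg


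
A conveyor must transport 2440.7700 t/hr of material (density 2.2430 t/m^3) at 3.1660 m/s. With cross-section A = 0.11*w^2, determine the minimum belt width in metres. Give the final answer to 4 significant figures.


A_req = 2440.7700 / (3.1660 * 2.2430 * 3600) = 0.0954738 m^2
w = sqrt(0.0954738 / 0.11)
w = 0.9316 m


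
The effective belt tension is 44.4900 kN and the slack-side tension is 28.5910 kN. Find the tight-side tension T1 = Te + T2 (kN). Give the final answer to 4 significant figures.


T1 = Te + T2 = 44.4900 + 28.5910
T1 = 73.08 kN


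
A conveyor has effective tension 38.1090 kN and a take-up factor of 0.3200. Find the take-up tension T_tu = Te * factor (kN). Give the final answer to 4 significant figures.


T_tu = 38.1090 * 0.3200
T_tu = 12.19 kN


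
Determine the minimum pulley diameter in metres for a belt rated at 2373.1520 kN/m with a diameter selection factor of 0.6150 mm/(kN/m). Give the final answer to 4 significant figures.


D = 2373.1520 * 0.6150 / 1000
D = 1.459 m


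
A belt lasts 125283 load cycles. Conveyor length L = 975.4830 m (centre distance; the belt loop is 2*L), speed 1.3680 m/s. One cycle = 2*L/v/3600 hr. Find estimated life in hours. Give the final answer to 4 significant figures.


cycle_time = 2 * 975.4830 / 1.3680 / 3600 = 0.396151 hr
life = 125283 * 0.396151 = 49630 hours


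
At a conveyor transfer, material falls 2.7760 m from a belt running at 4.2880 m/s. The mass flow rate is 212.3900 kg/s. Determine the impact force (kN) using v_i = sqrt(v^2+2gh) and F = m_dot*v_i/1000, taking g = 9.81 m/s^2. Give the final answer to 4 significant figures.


v_i = sqrt(4.2880^2 + 2*9.81*2.7760) = 8.53534 m/s
F = 212.3900 * 8.53534 / 1000
F = 1.813 kN


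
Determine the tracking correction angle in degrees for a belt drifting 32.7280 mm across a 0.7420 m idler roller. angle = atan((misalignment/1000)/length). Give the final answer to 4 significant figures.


misalign_m = 32.7280 / 1000 = 0.032728 m
angle = atan(0.032728 / 0.7420)
angle = 2.526 deg


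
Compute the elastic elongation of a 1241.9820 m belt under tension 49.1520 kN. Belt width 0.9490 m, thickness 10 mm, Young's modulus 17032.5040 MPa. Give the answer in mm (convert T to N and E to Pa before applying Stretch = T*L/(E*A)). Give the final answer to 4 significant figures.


A = 0.9490 * 0.01 = 0.00949 m^2
Stretch = 49.1520*1000 * 1241.9820 / (17032.5040e6 * 0.00949) * 1000
Stretch = 377.7 mm


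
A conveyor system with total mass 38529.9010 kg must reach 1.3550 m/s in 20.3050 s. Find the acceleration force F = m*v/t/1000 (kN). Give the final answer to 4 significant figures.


F = 38529.9010 * 1.3550 / 20.3050 / 1000
F = 2.571 kN


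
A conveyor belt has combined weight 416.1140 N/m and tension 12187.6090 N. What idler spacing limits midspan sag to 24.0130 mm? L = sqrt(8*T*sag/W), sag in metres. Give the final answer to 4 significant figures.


sag = 24.0130/1000 = 0.024013 m
L = sqrt(8 * 12187.6090 * 0.024013 / 416.1140)
L = 2.372 m


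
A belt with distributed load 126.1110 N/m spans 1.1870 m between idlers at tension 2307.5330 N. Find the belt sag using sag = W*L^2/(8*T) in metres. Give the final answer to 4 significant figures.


sag = 126.1110 * 1.1870^2 / (8 * 2307.5330)
sag = 0.009625 m


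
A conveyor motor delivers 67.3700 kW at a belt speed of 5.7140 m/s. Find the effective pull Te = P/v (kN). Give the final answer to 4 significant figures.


Te = P / v = 67.3700 / 5.7140
Te = 11.79 kN


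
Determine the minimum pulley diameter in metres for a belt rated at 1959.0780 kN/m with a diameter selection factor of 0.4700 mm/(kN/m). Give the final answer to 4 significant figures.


D = 1959.0780 * 0.4700 / 1000
D = 0.9208 m


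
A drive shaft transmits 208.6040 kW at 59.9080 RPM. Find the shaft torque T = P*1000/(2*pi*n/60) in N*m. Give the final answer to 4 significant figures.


omega = 2*pi*59.9080/60 = 6.27355 rad/s
T = 208.6040*1000 / 6.27355
T = 33250 N*m


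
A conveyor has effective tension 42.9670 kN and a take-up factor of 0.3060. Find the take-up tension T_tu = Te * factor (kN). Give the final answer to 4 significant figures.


T_tu = 42.9670 * 0.3060
T_tu = 13.15 kN


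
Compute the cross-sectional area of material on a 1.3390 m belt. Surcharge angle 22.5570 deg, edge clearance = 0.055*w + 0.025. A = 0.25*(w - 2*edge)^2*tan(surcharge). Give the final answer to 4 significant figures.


edge = 0.055*1.3390 + 0.025 = 0.098645 m
ew = 1.3390 - 2*0.098645 = 1.14171 m
A = 0.25 * 1.14171^2 * tan(22.5570 deg)
A = 0.1354 m^2


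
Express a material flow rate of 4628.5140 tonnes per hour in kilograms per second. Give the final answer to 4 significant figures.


m_dot = 4628.5140 * 1000 / 3600
m_dot = 1286 kg/s


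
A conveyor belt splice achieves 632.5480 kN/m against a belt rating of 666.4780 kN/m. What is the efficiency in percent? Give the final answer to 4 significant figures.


Eff = 632.5480 / 666.4780 * 100
Eff = 94.91 %


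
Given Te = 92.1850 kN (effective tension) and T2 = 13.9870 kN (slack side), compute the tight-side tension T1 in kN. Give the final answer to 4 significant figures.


T1 = Te + T2 = 92.1850 + 13.9870
T1 = 106.2 kN


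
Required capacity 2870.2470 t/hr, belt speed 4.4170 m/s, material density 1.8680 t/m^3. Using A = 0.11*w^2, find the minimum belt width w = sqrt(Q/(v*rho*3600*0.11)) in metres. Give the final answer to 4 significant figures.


A_req = 2870.2470 / (4.4170 * 1.8680 * 3600) = 0.0966301 m^2
w = sqrt(0.0966301 / 0.11)
w = 0.9373 m


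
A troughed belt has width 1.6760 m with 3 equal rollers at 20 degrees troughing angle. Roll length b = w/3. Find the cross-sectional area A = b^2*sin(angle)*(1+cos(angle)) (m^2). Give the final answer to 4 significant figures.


b = 1.6760/3 = 0.558667 m
A = 0.558667^2 * sin(20 deg) * (1 + cos(20 deg))
A = 0.2071 m^2


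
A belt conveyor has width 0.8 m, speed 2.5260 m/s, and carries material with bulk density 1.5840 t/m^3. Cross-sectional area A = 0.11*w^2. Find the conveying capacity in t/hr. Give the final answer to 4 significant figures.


A = 0.11 * 0.8^2 = 0.0704 m^2
C = 0.0704 * 2.5260 * 1.5840 * 3600
C = 1014 t/hr


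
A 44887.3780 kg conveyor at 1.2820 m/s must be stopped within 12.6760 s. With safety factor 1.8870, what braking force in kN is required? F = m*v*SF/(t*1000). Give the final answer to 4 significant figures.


F = 44887.3780 * 1.2820 / 12.6760 * 1.8870 / 1000
F = 8.566 kN


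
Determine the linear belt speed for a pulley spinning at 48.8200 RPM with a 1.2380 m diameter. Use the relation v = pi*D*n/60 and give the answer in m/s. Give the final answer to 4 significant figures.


v = pi * 1.2380 * 48.8200 / 60
v = 3.165 m/s


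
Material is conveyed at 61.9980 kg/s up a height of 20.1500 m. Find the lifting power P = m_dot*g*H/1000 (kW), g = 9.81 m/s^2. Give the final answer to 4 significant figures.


P = 61.9980 * 9.81 * 20.1500 / 1000
P = 12.26 kW


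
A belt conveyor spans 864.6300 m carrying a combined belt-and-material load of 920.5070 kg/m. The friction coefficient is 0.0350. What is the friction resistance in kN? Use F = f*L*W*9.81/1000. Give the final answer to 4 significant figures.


F = 0.0350 * 864.6300 * 920.5070 * 9.81 / 1000
F = 273.3 kN


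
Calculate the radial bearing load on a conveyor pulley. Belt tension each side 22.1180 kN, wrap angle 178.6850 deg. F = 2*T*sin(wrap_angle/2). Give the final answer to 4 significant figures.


F = 2 * 22.1180 * sin(178.6850/2 deg)
F = 44.23 kN


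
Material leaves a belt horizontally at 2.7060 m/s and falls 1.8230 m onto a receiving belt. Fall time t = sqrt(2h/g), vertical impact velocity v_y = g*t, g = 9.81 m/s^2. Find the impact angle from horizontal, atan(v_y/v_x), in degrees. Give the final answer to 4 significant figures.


t = sqrt(2*1.8230/9.81) = 0.609641 s
v_y = 9.81 * 0.609641 = 5.98058 m/s
angle = atan(5.98058 / 2.7060) = 65.65 deg


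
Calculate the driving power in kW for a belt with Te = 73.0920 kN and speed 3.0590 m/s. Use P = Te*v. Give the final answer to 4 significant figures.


P = Te * v = 73.0920 * 3.0590
P = 223.6 kW


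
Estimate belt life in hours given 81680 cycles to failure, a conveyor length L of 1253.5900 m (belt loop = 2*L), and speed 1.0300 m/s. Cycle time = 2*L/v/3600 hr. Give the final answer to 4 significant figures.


cycle_time = 2 * 1253.5900 / 1.0300 / 3600 = 0.676154 hr
life = 81680 * 0.676154 = 55230 hours


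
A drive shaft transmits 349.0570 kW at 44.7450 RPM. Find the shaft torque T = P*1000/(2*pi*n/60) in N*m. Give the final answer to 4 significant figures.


omega = 2*pi*44.7450/60 = 4.68569 rad/s
T = 349.0570*1000 / 4.68569
T = 74490 N*m


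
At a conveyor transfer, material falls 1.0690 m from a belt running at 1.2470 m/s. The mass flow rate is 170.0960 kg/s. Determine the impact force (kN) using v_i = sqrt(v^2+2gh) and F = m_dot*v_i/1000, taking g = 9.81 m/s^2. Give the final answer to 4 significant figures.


v_i = sqrt(1.2470^2 + 2*9.81*1.0690) = 4.74645 m/s
F = 170.0960 * 4.74645 / 1000
F = 0.8074 kN


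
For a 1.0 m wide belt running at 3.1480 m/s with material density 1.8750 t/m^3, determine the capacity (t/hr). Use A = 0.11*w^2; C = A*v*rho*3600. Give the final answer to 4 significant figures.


A = 0.11 * 1.0^2 = 0.11 m^2
C = 0.11 * 3.1480 * 1.8750 * 3600
C = 2337 t/hr


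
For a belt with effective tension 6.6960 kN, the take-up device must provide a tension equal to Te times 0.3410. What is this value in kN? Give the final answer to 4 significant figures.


T_tu = 6.6960 * 0.3410
T_tu = 2.283 kN


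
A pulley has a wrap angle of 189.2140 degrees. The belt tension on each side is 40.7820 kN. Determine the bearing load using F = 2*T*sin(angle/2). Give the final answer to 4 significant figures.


F = 2 * 40.7820 * sin(189.2140/2 deg)
F = 81.30 kN


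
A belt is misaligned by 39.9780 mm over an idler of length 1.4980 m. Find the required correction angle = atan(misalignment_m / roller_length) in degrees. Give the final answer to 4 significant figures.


misalign_m = 39.9780 / 1000 = 0.039978 m
angle = atan(0.039978 / 1.4980)
angle = 1.529 deg


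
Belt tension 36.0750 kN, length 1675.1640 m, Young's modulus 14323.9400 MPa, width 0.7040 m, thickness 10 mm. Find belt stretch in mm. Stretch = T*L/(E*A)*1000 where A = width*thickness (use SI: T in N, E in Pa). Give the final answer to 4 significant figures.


A = 0.7040 * 0.01 = 0.00704 m^2
Stretch = 36.0750*1000 * 1675.1640 / (14323.9400e6 * 0.00704) * 1000
Stretch = 599.3 mm


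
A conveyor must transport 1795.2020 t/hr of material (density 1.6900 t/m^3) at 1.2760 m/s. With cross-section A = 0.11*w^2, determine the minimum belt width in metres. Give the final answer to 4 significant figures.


A_req = 1795.2020 / (1.2760 * 1.6900 * 3600) = 0.231246 m^2
w = sqrt(0.231246 / 0.11)
w = 1.450 m


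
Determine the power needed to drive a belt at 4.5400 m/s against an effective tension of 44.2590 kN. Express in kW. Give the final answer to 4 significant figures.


P = Te * v = 44.2590 * 4.5400
P = 200.9 kW
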